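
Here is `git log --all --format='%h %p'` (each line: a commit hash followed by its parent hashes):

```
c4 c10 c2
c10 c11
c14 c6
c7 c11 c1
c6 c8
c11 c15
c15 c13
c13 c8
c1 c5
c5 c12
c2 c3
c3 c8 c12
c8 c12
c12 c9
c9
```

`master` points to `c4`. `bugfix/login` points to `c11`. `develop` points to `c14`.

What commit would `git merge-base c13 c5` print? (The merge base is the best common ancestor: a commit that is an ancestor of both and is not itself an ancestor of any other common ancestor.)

Ancestors of c13: {c12, c13, c8, c9}.
Ancestors of c5: {c12, c5, c9}.
Common ancestors: {c12, c9}.
Among these, c12 is not an ancestor of any other common ancestor — it is the merge base.

c12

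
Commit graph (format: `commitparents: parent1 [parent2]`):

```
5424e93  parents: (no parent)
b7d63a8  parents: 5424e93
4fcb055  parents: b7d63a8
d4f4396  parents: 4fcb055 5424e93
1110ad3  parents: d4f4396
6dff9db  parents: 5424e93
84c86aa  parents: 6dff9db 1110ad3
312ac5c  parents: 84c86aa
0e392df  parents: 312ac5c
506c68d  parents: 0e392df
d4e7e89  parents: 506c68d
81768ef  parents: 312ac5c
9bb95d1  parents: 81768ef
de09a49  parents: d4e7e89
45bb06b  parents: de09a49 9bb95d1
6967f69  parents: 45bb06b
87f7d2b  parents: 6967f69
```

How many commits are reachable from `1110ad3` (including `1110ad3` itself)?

Walking parent pointers from 1110ad3: reachable set = {1110ad3, 4fcb055, 5424e93, b7d63a8, d4f4396}.
That is 5 commits.

5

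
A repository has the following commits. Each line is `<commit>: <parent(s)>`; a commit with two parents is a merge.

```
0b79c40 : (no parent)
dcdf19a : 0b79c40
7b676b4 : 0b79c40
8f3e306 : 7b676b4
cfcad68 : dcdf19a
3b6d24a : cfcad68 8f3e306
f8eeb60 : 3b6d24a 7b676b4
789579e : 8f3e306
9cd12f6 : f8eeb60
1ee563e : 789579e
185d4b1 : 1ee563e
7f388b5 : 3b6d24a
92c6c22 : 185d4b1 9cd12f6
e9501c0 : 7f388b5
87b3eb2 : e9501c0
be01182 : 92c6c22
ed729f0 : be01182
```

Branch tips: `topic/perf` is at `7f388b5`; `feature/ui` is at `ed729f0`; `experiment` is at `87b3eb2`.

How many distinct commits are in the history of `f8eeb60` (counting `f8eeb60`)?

7

Walking parent pointers from f8eeb60: reachable set = {0b79c40, 3b6d24a, 7b676b4, 8f3e306, cfcad68, dcdf19a, f8eeb60}.
That is 7 commits.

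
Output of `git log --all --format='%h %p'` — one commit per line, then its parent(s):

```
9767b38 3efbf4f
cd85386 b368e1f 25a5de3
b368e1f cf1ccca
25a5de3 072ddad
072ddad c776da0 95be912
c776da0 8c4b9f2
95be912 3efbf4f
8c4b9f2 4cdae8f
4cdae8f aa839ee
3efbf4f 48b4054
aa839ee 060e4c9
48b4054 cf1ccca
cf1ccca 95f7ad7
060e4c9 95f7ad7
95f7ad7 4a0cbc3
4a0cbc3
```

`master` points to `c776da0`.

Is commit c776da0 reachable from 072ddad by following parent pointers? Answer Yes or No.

Yes

Ancestors of 072ddad (commits reachable by following parents): {060e4c9, 072ddad, 3efbf4f, 48b4054, 4a0cbc3, 4cdae8f, 8c4b9f2, 95be912, 95f7ad7, aa839ee, c776da0, cf1ccca}.
c776da0 is in that set, so it is an ancestor of 072ddad.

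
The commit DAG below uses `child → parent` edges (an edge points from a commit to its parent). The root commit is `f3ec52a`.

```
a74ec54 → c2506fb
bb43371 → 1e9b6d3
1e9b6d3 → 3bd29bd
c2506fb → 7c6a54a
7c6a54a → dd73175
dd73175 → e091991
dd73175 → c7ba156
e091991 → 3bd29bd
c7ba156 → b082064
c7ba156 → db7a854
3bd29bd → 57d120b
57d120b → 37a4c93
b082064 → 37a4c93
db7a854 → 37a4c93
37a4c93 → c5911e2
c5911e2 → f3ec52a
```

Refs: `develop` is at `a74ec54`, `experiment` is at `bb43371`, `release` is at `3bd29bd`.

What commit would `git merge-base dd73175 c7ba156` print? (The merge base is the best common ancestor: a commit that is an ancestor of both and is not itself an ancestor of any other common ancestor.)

c7ba156

Ancestors of dd73175: {37a4c93, 3bd29bd, 57d120b, b082064, c5911e2, c7ba156, db7a854, dd73175, e091991, f3ec52a}.
Ancestors of c7ba156: {37a4c93, b082064, c5911e2, c7ba156, db7a854, f3ec52a}.
Common ancestors: {37a4c93, b082064, c5911e2, c7ba156, db7a854, f3ec52a}.
Among these, c7ba156 is not an ancestor of any other common ancestor — it is the merge base.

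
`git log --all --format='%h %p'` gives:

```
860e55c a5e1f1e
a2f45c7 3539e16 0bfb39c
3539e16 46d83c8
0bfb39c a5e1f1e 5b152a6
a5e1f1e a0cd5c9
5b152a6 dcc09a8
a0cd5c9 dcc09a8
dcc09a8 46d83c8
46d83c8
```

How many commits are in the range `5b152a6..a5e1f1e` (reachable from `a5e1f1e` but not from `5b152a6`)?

2

Reachable from a5e1f1e: {46d83c8, a0cd5c9, a5e1f1e, dcc09a8}.
Reachable from 5b152a6: {46d83c8, 5b152a6, dcc09a8}.
In a5e1f1e's history but not 5b152a6's: {a0cd5c9, a5e1f1e} — 2 commits.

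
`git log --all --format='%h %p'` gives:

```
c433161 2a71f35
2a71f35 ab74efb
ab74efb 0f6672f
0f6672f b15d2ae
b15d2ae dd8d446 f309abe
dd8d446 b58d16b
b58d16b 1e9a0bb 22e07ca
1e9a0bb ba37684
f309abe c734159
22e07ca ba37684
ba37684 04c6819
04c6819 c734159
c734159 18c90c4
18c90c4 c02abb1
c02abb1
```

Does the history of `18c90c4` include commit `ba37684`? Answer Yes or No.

Ancestors of 18c90c4: {18c90c4, c02abb1}.
ba37684 is not in that set, so it is not an ancestor of 18c90c4.

No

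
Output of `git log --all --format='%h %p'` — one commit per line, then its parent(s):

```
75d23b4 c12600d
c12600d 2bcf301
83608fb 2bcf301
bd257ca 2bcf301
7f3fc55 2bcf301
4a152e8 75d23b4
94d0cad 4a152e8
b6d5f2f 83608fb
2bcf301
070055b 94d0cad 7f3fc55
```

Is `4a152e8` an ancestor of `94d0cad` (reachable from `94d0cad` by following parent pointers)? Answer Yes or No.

Ancestors of 94d0cad (commits reachable by following parents): {2bcf301, 4a152e8, 75d23b4, 94d0cad, c12600d}.
4a152e8 is in that set, so it is an ancestor of 94d0cad.

Yes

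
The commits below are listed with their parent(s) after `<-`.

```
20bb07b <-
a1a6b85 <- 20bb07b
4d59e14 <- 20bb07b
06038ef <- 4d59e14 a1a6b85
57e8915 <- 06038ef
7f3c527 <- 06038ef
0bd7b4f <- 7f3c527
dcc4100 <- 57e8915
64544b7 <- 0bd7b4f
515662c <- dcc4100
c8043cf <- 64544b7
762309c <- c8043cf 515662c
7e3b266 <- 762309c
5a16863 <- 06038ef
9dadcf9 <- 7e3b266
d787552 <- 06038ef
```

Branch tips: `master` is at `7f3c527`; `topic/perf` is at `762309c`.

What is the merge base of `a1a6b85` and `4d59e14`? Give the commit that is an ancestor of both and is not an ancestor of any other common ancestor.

20bb07b

Ancestors of a1a6b85: {20bb07b, a1a6b85}.
Ancestors of 4d59e14: {20bb07b, 4d59e14}.
Common ancestors: {20bb07b}.
The only common ancestor is 20bb07b, so it is the merge base.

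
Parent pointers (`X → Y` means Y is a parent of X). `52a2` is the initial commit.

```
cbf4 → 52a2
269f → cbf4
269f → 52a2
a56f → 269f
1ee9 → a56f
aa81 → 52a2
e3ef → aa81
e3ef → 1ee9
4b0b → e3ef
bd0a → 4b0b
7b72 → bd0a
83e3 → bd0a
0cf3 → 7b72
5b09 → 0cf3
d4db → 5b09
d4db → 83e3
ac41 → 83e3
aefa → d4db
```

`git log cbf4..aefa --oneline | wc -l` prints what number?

13

Reachable from aefa: {0cf3, 1ee9, 269f, 4b0b, 52a2, 5b09, 7b72, 83e3, a56f, aa81, aefa, bd0a, cbf4, d4db, e3ef}.
Reachable from cbf4: {52a2, cbf4}.
In aefa's history but not cbf4's: {0cf3, 1ee9, 269f, 4b0b, 5b09, 7b72, 83e3, a56f, aa81, aefa, bd0a, d4db, e3ef} — 13 commits.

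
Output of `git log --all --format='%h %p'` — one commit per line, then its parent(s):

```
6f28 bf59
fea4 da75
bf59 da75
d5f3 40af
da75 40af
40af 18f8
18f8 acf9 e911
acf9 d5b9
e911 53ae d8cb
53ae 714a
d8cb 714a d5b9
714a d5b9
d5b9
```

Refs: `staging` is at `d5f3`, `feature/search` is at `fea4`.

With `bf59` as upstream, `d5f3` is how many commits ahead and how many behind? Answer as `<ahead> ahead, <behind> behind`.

Reachable from d5f3: {18f8, 40af, 53ae, 714a, acf9, d5b9, d5f3, d8cb, e911}.
Reachable from bf59: {18f8, 40af, 53ae, 714a, acf9, bf59, d5b9, d8cb, da75, e911}.
Only in d5f3's history (ahead): {d5f3} — 1.
Only in bf59's history (behind): {bf59, da75} — 2.

1 ahead, 2 behind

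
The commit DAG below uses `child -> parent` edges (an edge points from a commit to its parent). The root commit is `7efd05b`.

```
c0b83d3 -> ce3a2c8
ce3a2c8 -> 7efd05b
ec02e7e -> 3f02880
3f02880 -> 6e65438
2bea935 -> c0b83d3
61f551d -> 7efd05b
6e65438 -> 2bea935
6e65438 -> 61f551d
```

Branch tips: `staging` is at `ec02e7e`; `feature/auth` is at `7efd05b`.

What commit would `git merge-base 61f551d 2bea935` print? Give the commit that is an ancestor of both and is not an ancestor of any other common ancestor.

7efd05b

Ancestors of 61f551d: {61f551d, 7efd05b}.
Ancestors of 2bea935: {2bea935, 7efd05b, c0b83d3, ce3a2c8}.
Common ancestors: {7efd05b}.
The only common ancestor is 7efd05b, so it is the merge base.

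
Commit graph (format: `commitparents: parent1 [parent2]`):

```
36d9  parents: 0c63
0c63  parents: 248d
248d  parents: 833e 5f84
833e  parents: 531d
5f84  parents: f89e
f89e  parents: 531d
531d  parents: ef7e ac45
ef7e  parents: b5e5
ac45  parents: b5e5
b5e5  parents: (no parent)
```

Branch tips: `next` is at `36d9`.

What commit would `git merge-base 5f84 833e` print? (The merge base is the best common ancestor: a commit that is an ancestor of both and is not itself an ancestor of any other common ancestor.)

Ancestors of 5f84: {531d, 5f84, ac45, b5e5, ef7e, f89e}.
Ancestors of 833e: {531d, 833e, ac45, b5e5, ef7e}.
Common ancestors: {531d, ac45, b5e5, ef7e}.
Among these, 531d is not an ancestor of any other common ancestor — it is the merge base.

531d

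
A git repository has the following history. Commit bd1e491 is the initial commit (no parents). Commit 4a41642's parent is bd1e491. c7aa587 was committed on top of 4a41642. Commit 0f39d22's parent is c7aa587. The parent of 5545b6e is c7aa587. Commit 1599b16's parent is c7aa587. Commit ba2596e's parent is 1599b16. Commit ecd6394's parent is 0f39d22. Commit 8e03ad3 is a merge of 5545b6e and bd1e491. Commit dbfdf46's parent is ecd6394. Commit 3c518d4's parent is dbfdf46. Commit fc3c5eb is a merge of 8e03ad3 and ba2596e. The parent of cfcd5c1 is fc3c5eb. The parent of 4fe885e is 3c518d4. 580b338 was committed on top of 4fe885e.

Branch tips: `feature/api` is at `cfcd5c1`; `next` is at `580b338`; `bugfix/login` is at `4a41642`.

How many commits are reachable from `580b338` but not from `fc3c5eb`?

6

Reachable from 580b338: {0f39d22, 3c518d4, 4a41642, 4fe885e, 580b338, bd1e491, c7aa587, dbfdf46, ecd6394}.
Reachable from fc3c5eb: {1599b16, 4a41642, 5545b6e, 8e03ad3, ba2596e, bd1e491, c7aa587, fc3c5eb}.
In 580b338's history but not fc3c5eb's: {0f39d22, 3c518d4, 4fe885e, 580b338, dbfdf46, ecd6394} — 6 commits.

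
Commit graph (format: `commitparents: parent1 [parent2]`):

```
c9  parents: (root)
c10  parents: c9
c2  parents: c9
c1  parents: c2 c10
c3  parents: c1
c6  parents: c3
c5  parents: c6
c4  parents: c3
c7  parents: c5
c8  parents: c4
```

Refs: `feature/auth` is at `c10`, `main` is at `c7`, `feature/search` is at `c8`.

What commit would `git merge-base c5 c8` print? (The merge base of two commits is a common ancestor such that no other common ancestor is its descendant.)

Ancestors of c5: {c1, c10, c2, c3, c5, c6, c9}.
Ancestors of c8: {c1, c10, c2, c3, c4, c8, c9}.
Common ancestors: {c1, c10, c2, c3, c9}.
Among these, c3 is not an ancestor of any other common ancestor — it is the merge base.

c3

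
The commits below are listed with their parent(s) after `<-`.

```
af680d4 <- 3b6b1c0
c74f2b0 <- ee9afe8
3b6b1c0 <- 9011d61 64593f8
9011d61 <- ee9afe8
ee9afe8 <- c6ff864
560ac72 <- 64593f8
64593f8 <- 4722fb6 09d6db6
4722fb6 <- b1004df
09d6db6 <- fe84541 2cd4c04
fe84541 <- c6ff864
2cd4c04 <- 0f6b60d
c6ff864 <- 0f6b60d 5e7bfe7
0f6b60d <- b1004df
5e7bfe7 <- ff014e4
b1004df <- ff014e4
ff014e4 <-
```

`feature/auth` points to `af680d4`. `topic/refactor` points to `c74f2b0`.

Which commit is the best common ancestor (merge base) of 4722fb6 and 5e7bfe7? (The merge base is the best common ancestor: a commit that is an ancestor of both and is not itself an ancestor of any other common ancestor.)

ff014e4

Ancestors of 4722fb6: {4722fb6, b1004df, ff014e4}.
Ancestors of 5e7bfe7: {5e7bfe7, ff014e4}.
Common ancestors: {ff014e4}.
The only common ancestor is ff014e4, so it is the merge base.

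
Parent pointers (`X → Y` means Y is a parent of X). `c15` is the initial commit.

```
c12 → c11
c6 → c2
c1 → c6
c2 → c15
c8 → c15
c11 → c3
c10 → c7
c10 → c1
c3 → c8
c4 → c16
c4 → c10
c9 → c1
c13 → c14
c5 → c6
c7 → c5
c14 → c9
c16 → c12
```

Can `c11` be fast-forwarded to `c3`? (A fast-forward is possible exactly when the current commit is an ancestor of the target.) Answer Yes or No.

A fast-forward from c11 to c3 is possible iff c11 is an ancestor of c3.
Ancestors of c3: {c15, c3, c8}.
c11 is not among them, so fast-forward is not possible.

No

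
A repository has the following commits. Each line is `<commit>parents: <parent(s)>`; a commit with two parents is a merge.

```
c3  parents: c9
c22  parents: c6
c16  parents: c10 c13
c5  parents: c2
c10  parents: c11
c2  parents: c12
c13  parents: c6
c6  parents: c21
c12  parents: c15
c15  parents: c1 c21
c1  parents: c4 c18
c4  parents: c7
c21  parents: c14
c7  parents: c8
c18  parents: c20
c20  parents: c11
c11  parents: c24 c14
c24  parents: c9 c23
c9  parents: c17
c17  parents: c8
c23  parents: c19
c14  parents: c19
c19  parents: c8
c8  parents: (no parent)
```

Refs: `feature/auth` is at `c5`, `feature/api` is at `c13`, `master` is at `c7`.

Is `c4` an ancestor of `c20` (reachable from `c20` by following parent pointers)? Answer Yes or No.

No

Ancestors of c20: {c11, c14, c17, c19, c20, c23, c24, c8, c9}.
c4 is not in that set, so it is not an ancestor of c20.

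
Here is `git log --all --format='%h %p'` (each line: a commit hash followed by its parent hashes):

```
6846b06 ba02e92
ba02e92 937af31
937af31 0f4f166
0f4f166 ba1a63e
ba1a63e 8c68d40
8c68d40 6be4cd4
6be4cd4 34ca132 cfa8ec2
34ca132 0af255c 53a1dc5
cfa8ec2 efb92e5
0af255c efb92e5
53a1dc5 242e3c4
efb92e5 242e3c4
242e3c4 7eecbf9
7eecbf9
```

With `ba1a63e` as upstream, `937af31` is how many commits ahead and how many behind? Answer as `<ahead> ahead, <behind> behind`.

Reachable from 937af31: {0af255c, 0f4f166, 242e3c4, 34ca132, 53a1dc5, 6be4cd4, 7eecbf9, 8c68d40, 937af31, ba1a63e, cfa8ec2, efb92e5}.
Reachable from ba1a63e: {0af255c, 242e3c4, 34ca132, 53a1dc5, 6be4cd4, 7eecbf9, 8c68d40, ba1a63e, cfa8ec2, efb92e5}.
Only in 937af31's history (ahead): {0f4f166, 937af31} — 2.
Only in ba1a63e's history (behind): {} — 0.

2 ahead, 0 behind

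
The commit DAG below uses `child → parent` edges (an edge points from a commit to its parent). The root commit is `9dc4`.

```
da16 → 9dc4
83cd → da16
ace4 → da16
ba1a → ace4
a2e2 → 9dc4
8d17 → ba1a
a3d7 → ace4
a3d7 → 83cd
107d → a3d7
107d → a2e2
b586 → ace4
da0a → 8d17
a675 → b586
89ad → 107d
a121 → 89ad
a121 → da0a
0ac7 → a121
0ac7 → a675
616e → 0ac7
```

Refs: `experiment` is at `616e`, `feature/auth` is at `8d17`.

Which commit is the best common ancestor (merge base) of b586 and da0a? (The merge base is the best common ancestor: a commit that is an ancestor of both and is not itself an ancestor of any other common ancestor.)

ace4

Ancestors of b586: {9dc4, ace4, b586, da16}.
Ancestors of da0a: {8d17, 9dc4, ace4, ba1a, da0a, da16}.
Common ancestors: {9dc4, ace4, da16}.
Among these, ace4 is not an ancestor of any other common ancestor — it is the merge base.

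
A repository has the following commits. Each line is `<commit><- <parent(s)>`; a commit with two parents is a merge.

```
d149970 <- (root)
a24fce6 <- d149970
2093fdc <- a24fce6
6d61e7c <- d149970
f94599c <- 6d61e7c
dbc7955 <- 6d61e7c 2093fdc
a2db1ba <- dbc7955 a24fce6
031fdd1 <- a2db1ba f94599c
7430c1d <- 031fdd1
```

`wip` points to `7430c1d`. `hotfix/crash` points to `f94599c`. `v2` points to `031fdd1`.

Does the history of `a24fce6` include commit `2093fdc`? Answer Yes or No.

No

Ancestors of a24fce6: {a24fce6, d149970}.
2093fdc is not in that set, so it is not an ancestor of a24fce6.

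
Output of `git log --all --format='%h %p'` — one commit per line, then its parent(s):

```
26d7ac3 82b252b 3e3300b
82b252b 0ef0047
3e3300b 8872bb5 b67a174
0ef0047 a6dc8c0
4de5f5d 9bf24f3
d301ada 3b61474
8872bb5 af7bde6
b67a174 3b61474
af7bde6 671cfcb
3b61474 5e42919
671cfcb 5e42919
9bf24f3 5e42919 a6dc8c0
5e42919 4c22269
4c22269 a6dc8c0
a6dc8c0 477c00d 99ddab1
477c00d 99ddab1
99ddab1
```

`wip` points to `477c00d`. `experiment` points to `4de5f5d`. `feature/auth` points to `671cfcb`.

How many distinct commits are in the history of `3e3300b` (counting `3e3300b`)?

11

Walking parent pointers from 3e3300b: reachable set = {3b61474, 3e3300b, 477c00d, 4c22269, 5e42919, 671cfcb, 8872bb5, 99ddab1, a6dc8c0, af7bde6, b67a174}.
That is 11 commits.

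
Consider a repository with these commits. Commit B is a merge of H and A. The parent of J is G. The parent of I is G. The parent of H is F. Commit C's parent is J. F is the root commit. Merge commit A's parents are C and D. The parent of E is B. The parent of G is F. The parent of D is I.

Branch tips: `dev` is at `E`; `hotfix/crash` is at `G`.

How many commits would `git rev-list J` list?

3

Walking parent pointers from J: reachable set = {F, G, J}.
That is 3 commits.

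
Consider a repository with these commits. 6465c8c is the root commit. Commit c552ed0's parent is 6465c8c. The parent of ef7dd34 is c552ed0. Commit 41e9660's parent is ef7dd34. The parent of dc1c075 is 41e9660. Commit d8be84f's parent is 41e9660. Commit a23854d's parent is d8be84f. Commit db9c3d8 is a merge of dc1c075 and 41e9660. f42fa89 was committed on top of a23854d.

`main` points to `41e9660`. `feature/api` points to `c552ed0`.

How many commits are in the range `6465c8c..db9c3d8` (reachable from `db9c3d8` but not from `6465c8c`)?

5

Reachable from db9c3d8: {41e9660, 6465c8c, c552ed0, db9c3d8, dc1c075, ef7dd34}.
Reachable from 6465c8c: {6465c8c}.
In db9c3d8's history but not 6465c8c's: {41e9660, c552ed0, db9c3d8, dc1c075, ef7dd34} — 5 commits.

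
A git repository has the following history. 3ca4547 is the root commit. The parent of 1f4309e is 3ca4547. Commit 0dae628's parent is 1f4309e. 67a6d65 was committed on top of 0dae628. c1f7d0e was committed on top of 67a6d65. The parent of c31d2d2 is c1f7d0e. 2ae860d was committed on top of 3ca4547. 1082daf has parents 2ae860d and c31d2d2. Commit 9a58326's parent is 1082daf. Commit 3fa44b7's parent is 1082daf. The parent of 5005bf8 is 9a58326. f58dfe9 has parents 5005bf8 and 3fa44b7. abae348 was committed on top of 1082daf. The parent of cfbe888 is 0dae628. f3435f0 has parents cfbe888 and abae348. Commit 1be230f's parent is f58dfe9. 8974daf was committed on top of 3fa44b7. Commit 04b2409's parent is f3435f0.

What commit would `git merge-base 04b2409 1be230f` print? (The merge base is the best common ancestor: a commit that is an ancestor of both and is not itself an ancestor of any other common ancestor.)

Ancestors of 04b2409: {04b2409, 0dae628, 1082daf, 1f4309e, 2ae860d, 3ca4547, 67a6d65, abae348, c1f7d0e, c31d2d2, cfbe888, f3435f0}.
Ancestors of 1be230f: {0dae628, 1082daf, 1be230f, 1f4309e, 2ae860d, 3ca4547, 3fa44b7, 5005bf8, 67a6d65, 9a58326, c1f7d0e, c31d2d2, f58dfe9}.
Common ancestors: {0dae628, 1082daf, 1f4309e, 2ae860d, 3ca4547, 67a6d65, c1f7d0e, c31d2d2}.
Among these, 1082daf is not an ancestor of any other common ancestor — it is the merge base.

1082daf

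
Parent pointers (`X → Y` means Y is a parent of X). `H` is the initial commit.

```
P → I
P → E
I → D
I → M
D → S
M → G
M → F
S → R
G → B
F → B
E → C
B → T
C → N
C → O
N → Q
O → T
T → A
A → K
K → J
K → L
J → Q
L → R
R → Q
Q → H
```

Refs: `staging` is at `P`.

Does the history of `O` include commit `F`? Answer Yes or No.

Ancestors of O: {A, H, J, K, L, O, Q, R, T}.
F is not in that set, so it is not an ancestor of O.

No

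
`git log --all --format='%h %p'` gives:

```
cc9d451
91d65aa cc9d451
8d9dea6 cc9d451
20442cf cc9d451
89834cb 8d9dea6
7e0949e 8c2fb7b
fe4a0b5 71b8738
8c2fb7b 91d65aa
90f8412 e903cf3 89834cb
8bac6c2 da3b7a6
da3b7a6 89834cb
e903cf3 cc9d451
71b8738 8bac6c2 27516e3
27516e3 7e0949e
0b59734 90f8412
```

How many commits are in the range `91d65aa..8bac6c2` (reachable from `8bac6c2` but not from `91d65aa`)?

4

Reachable from 8bac6c2: {89834cb, 8bac6c2, 8d9dea6, cc9d451, da3b7a6}.
Reachable from 91d65aa: {91d65aa, cc9d451}.
In 8bac6c2's history but not 91d65aa's: {89834cb, 8bac6c2, 8d9dea6, da3b7a6} — 4 commits.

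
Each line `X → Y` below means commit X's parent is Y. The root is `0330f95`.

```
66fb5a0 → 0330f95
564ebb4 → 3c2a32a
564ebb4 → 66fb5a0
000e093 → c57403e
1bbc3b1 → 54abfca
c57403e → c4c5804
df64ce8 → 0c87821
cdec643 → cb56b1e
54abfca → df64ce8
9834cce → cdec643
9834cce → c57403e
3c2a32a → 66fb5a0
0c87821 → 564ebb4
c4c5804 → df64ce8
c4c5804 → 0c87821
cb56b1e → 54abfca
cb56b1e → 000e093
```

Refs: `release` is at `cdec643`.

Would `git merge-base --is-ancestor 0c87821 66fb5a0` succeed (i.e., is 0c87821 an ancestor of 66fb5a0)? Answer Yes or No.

Ancestors of 66fb5a0: {0330f95, 66fb5a0}.
0c87821 is not in that set, so it is not an ancestor of 66fb5a0.

No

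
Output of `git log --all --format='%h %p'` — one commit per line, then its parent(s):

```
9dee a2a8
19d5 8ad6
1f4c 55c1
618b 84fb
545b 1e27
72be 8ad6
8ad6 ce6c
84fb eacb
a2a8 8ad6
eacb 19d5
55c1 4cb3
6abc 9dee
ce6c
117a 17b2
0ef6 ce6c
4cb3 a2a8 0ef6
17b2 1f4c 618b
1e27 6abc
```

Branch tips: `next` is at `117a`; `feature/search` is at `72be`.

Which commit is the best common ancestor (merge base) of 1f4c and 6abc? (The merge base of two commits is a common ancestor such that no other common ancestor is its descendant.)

Ancestors of 1f4c: {0ef6, 1f4c, 4cb3, 55c1, 8ad6, a2a8, ce6c}.
Ancestors of 6abc: {6abc, 8ad6, 9dee, a2a8, ce6c}.
Common ancestors: {8ad6, a2a8, ce6c}.
Among these, a2a8 is not an ancestor of any other common ancestor — it is the merge base.

a2a8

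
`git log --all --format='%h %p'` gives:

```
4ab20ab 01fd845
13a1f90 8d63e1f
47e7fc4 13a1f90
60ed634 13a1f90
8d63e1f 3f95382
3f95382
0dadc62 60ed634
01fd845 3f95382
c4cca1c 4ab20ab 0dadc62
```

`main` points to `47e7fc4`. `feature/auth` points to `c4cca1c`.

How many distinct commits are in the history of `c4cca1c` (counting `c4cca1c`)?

Walking parent pointers from c4cca1c: reachable set = {01fd845, 0dadc62, 13a1f90, 3f95382, 4ab20ab, 60ed634, 8d63e1f, c4cca1c}.
That is 8 commits.

8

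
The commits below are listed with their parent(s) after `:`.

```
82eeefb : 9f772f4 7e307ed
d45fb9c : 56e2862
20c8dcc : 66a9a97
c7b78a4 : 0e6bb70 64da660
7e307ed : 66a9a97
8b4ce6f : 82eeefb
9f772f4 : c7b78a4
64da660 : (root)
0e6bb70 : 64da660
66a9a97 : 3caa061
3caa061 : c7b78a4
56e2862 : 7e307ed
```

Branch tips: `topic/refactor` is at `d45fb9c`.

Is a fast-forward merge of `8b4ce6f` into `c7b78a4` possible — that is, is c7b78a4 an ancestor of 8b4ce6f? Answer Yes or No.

Yes

A fast-forward from c7b78a4 to 8b4ce6f is possible iff c7b78a4 is an ancestor of 8b4ce6f.
Ancestors of 8b4ce6f: {0e6bb70, 3caa061, 64da660, 66a9a97, 7e307ed, 82eeefb, 8b4ce6f, 9f772f4, c7b78a4}.
c7b78a4 is among them, so fast-forward is possible.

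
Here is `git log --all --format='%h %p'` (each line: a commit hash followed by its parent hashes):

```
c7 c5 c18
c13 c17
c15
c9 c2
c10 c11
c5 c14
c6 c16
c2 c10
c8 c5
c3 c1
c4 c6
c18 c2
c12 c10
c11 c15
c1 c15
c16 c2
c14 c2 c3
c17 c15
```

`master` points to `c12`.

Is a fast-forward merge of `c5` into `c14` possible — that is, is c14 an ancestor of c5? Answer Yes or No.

A fast-forward from c14 to c5 is possible iff c14 is an ancestor of c5.
Ancestors of c5: {c1, c10, c11, c14, c15, c2, c3, c5}.
c14 is among them, so fast-forward is possible.

Yes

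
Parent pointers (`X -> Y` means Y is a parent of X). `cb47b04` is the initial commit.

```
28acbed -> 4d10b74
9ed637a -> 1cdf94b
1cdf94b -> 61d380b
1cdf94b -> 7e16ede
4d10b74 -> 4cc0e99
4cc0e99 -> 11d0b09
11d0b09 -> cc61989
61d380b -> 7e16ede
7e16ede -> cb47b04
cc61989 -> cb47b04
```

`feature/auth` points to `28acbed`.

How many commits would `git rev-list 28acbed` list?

Walking parent pointers from 28acbed: reachable set = {11d0b09, 28acbed, 4cc0e99, 4d10b74, cb47b04, cc61989}.
That is 6 commits.

6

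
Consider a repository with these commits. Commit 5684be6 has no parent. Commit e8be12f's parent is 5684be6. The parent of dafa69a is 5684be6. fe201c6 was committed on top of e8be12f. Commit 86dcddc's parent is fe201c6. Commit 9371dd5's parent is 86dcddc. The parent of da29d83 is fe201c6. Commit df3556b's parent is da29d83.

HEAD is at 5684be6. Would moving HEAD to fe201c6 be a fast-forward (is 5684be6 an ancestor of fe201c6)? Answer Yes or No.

Yes

A fast-forward from 5684be6 to fe201c6 is possible iff 5684be6 is an ancestor of fe201c6.
Ancestors of fe201c6: {5684be6, e8be12f, fe201c6}.
5684be6 is among them, so fast-forward is possible.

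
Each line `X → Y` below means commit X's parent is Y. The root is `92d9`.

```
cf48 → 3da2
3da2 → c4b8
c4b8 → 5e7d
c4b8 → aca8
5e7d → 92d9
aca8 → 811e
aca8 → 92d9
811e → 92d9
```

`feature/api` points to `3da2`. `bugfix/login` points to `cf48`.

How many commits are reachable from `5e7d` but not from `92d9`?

Reachable from 5e7d: {5e7d, 92d9}.
Reachable from 92d9: {92d9}.
In 5e7d's history but not 92d9's: {5e7d} — 1 commit.

1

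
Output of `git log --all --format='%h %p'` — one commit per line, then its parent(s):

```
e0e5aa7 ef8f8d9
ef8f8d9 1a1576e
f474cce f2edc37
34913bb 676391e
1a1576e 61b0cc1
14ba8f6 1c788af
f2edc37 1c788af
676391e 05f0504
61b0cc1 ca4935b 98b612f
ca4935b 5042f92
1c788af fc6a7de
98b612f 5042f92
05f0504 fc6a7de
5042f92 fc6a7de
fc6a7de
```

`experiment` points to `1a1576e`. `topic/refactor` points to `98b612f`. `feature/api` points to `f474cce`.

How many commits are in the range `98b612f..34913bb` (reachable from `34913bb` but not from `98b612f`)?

Reachable from 34913bb: {05f0504, 34913bb, 676391e, fc6a7de}.
Reachable from 98b612f: {5042f92, 98b612f, fc6a7de}.
In 34913bb's history but not 98b612f's: {05f0504, 34913bb, 676391e} — 3 commits.

3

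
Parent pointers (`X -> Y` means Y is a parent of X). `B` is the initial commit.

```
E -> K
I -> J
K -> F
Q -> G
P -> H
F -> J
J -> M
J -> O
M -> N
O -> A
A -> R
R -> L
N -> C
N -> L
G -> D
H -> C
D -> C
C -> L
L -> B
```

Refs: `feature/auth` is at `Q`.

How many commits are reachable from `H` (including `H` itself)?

4

Walking parent pointers from H: reachable set = {B, C, H, L}.
That is 4 commits.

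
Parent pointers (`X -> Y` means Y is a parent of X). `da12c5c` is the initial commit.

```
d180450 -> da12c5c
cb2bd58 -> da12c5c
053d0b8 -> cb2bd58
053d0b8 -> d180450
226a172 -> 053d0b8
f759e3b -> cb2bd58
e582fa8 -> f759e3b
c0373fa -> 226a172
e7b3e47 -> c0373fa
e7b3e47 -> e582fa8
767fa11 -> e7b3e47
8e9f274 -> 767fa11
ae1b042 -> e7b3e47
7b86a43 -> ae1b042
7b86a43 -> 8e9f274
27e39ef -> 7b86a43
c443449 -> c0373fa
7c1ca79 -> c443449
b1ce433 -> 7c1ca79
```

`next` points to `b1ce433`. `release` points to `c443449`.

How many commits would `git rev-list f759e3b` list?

Walking parent pointers from f759e3b: reachable set = {cb2bd58, da12c5c, f759e3b}.
That is 3 commits.

3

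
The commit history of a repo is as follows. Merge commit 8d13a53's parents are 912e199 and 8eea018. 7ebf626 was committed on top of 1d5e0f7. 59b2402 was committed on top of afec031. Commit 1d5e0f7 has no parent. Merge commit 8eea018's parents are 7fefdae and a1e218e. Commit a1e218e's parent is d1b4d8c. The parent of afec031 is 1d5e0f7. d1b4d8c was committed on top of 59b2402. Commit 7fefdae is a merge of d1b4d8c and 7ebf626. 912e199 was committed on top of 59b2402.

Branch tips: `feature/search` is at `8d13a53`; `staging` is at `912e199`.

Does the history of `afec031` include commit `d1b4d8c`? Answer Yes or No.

Ancestors of afec031: {1d5e0f7, afec031}.
d1b4d8c is not in that set, so it is not an ancestor of afec031.

No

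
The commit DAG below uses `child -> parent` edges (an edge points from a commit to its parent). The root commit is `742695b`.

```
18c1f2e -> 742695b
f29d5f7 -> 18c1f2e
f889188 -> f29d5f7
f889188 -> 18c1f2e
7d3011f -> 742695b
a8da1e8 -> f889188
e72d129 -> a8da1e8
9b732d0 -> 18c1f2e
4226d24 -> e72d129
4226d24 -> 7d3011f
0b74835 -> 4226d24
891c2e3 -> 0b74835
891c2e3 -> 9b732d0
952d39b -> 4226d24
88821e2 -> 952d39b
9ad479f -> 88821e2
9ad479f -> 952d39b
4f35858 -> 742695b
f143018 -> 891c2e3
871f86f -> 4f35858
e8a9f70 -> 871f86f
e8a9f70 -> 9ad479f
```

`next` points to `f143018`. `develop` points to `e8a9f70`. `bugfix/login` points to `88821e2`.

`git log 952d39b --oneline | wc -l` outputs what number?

Walking parent pointers from 952d39b: reachable set = {18c1f2e, 4226d24, 742695b, 7d3011f, 952d39b, a8da1e8, e72d129, f29d5f7, f889188}.
That is 9 commits.

9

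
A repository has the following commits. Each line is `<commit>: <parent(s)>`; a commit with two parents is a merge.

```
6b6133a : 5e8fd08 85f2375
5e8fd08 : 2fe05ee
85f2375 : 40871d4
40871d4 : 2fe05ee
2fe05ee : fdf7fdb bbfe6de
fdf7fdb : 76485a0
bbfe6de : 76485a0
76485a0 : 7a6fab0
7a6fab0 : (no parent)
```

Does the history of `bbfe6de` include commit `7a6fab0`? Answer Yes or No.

Ancestors of bbfe6de (commits reachable by following parents): {76485a0, 7a6fab0, bbfe6de}.
7a6fab0 is in that set, so it is an ancestor of bbfe6de.

Yes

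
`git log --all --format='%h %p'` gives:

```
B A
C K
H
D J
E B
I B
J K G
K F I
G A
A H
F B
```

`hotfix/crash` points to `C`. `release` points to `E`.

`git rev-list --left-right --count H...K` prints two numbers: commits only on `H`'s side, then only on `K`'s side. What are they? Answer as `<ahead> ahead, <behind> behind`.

0 ahead, 5 behind

Reachable from H: {H}.
Reachable from K: {A, B, F, H, I, K}.
Only in H's history (ahead): {} — 0.
Only in K's history (behind): {A, B, F, I, K} — 5.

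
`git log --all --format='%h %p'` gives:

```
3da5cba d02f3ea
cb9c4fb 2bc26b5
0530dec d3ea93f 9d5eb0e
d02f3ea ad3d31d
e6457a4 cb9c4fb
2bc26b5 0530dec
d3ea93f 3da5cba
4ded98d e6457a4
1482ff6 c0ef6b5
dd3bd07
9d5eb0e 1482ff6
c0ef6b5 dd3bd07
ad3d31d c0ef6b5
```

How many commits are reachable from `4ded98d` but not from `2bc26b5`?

Reachable from 4ded98d: {0530dec, 1482ff6, 2bc26b5, 3da5cba, 4ded98d, 9d5eb0e, ad3d31d, c0ef6b5, cb9c4fb, d02f3ea, d3ea93f, dd3bd07, e6457a4}.
Reachable from 2bc26b5: {0530dec, 1482ff6, 2bc26b5, 3da5cba, 9d5eb0e, ad3d31d, c0ef6b5, d02f3ea, d3ea93f, dd3bd07}.
In 4ded98d's history but not 2bc26b5's: {4ded98d, cb9c4fb, e6457a4} — 3 commits.

3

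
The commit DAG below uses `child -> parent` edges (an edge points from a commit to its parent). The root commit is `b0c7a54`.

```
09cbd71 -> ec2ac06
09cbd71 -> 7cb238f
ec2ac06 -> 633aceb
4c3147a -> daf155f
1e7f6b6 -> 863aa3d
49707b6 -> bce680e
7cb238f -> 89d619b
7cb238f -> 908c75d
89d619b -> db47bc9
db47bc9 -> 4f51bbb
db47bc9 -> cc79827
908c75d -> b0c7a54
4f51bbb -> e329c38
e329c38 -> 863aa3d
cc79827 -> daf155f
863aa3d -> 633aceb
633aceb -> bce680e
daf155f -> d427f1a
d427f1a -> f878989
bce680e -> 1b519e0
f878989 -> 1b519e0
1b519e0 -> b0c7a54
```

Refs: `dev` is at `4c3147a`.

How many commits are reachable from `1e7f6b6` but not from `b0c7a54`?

Reachable from 1e7f6b6: {1b519e0, 1e7f6b6, 633aceb, 863aa3d, b0c7a54, bce680e}.
Reachable from b0c7a54: {b0c7a54}.
In 1e7f6b6's history but not b0c7a54's: {1b519e0, 1e7f6b6, 633aceb, 863aa3d, bce680e} — 5 commits.

5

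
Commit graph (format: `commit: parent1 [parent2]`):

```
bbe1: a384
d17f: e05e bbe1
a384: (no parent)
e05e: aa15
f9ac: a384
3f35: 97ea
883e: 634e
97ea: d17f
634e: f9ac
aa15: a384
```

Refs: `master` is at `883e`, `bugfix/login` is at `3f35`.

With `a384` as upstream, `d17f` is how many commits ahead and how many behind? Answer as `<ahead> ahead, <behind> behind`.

4 ahead, 0 behind

Reachable from d17f: {a384, aa15, bbe1, d17f, e05e}.
Reachable from a384: {a384}.
Only in d17f's history (ahead): {aa15, bbe1, d17f, e05e} — 4.
Only in a384's history (behind): {} — 0.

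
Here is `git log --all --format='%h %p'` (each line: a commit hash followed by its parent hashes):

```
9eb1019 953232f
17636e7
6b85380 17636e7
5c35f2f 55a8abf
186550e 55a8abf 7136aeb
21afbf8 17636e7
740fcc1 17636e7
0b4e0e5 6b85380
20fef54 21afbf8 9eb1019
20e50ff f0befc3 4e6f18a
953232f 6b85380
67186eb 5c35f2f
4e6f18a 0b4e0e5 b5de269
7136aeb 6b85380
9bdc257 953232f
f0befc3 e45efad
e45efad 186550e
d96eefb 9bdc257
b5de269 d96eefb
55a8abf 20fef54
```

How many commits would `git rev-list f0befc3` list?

11

Walking parent pointers from f0befc3: reachable set = {17636e7, 186550e, 20fef54, 21afbf8, 55a8abf, 6b85380, 7136aeb, 953232f, 9eb1019, e45efad, f0befc3}.
That is 11 commits.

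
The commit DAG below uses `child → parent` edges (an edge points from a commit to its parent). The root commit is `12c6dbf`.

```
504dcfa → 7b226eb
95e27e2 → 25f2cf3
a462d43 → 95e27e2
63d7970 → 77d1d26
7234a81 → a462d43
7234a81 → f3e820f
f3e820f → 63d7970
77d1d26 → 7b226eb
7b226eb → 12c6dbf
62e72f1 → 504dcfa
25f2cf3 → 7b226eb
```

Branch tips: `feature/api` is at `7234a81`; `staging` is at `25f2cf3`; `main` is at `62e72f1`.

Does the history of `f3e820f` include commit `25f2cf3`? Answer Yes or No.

No

Ancestors of f3e820f: {12c6dbf, 63d7970, 77d1d26, 7b226eb, f3e820f}.
25f2cf3 is not in that set, so it is not an ancestor of f3e820f.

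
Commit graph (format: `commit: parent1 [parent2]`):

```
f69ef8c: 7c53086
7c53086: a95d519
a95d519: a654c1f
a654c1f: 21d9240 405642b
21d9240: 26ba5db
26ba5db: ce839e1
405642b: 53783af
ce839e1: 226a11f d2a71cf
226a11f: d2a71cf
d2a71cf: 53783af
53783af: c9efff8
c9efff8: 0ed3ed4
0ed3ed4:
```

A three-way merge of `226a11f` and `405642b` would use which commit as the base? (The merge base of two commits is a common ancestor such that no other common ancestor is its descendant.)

Ancestors of 226a11f: {0ed3ed4, 226a11f, 53783af, c9efff8, d2a71cf}.
Ancestors of 405642b: {0ed3ed4, 405642b, 53783af, c9efff8}.
Common ancestors: {0ed3ed4, 53783af, c9efff8}.
Among these, 53783af is not an ancestor of any other common ancestor — it is the merge base.

53783af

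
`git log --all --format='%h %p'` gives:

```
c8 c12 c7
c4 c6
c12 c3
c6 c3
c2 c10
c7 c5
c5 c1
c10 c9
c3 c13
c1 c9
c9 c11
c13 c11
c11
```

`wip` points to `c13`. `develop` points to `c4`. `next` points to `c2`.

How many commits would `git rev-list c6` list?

4

Walking parent pointers from c6: reachable set = {c11, c13, c3, c6}.
That is 4 commits.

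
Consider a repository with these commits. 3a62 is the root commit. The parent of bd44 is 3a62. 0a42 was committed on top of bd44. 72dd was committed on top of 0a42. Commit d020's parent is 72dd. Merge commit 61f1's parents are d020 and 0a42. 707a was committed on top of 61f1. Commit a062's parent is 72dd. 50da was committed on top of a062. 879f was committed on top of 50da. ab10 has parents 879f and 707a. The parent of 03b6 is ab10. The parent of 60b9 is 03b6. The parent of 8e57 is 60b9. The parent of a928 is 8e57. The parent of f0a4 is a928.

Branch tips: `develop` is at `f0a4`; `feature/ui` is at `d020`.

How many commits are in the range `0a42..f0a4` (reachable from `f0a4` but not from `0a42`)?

13

Reachable from f0a4: {03b6, 0a42, 3a62, 50da, 60b9, 61f1, 707a, 72dd, 879f, 8e57, a062, a928, ab10, bd44, d020, f0a4}.
Reachable from 0a42: {0a42, 3a62, bd44}.
In f0a4's history but not 0a42's: {03b6, 50da, 60b9, 61f1, 707a, 72dd, 879f, 8e57, a062, a928, ab10, d020, f0a4} — 13 commits.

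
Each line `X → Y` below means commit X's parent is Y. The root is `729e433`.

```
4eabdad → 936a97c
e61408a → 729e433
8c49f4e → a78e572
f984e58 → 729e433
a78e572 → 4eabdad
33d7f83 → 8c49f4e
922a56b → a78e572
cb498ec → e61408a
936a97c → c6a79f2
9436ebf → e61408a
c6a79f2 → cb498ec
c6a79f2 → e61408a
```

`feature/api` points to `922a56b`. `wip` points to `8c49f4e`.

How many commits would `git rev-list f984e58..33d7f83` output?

8

Reachable from 33d7f83: {33d7f83, 4eabdad, 729e433, 8c49f4e, 936a97c, a78e572, c6a79f2, cb498ec, e61408a}.
Reachable from f984e58: {729e433, f984e58}.
In 33d7f83's history but not f984e58's: {33d7f83, 4eabdad, 8c49f4e, 936a97c, a78e572, c6a79f2, cb498ec, e61408a} — 8 commits.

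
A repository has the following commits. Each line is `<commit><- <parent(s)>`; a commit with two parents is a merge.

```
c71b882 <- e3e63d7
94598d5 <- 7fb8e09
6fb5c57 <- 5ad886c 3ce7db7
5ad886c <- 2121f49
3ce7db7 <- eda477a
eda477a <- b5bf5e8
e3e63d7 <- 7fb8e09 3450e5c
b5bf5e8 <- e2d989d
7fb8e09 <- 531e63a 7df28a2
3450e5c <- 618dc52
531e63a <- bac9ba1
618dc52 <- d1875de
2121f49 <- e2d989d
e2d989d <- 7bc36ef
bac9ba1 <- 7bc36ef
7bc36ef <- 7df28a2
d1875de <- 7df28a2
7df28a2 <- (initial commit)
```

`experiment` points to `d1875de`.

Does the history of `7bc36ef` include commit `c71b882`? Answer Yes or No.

No

Ancestors of 7bc36ef: {7bc36ef, 7df28a2}.
c71b882 is not in that set, so it is not an ancestor of 7bc36ef.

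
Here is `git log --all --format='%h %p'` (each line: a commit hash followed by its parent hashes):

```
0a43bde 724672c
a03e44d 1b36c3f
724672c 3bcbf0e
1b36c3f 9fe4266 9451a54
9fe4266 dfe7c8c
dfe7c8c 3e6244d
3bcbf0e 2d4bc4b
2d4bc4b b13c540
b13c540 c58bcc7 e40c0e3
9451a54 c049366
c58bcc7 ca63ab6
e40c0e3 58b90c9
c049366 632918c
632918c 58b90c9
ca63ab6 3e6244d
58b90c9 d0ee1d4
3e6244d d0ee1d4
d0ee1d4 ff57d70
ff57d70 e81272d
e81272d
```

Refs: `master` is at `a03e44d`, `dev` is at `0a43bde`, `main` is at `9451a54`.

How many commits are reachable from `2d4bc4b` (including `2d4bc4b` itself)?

10

Walking parent pointers from 2d4bc4b: reachable set = {2d4bc4b, 3e6244d, 58b90c9, b13c540, c58bcc7, ca63ab6, d0ee1d4, e40c0e3, e81272d, ff57d70}.
That is 10 commits.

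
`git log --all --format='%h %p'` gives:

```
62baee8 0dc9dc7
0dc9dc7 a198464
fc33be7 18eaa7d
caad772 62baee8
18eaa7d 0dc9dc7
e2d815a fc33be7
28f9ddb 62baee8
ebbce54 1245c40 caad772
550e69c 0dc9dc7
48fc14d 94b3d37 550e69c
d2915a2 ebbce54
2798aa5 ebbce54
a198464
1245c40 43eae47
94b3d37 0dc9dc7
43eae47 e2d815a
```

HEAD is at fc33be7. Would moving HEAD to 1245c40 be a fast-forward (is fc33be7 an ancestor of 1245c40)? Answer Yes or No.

Yes

A fast-forward from fc33be7 to 1245c40 is possible iff fc33be7 is an ancestor of 1245c40.
Ancestors of 1245c40: {0dc9dc7, 1245c40, 18eaa7d, 43eae47, a198464, e2d815a, fc33be7}.
fc33be7 is among them, so fast-forward is possible.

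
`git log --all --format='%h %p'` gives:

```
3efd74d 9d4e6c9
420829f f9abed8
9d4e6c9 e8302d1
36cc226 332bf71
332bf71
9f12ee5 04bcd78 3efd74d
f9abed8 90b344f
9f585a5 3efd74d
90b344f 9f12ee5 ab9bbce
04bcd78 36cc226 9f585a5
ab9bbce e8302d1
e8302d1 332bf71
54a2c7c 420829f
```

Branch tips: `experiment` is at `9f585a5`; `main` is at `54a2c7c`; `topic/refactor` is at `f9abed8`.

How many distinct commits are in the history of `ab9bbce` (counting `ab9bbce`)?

Walking parent pointers from ab9bbce: reachable set = {332bf71, ab9bbce, e8302d1}.
That is 3 commits.

3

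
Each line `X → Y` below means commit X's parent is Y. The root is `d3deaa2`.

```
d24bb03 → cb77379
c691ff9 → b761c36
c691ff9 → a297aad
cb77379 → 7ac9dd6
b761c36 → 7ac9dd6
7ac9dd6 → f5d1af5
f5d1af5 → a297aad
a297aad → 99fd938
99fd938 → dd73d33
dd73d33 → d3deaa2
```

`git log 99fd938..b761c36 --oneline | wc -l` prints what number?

4

Reachable from b761c36: {7ac9dd6, 99fd938, a297aad, b761c36, d3deaa2, dd73d33, f5d1af5}.
Reachable from 99fd938: {99fd938, d3deaa2, dd73d33}.
In b761c36's history but not 99fd938's: {7ac9dd6, a297aad, b761c36, f5d1af5} — 4 commits.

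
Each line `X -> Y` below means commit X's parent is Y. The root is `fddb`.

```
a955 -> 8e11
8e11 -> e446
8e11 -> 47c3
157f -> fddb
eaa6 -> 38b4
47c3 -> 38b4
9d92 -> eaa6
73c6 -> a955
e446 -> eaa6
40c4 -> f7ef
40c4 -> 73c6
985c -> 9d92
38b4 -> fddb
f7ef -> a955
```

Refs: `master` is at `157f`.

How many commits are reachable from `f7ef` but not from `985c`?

5

Reachable from f7ef: {38b4, 47c3, 8e11, a955, e446, eaa6, f7ef, fddb}.
Reachable from 985c: {38b4, 985c, 9d92, eaa6, fddb}.
In f7ef's history but not 985c's: {47c3, 8e11, a955, e446, f7ef} — 5 commits.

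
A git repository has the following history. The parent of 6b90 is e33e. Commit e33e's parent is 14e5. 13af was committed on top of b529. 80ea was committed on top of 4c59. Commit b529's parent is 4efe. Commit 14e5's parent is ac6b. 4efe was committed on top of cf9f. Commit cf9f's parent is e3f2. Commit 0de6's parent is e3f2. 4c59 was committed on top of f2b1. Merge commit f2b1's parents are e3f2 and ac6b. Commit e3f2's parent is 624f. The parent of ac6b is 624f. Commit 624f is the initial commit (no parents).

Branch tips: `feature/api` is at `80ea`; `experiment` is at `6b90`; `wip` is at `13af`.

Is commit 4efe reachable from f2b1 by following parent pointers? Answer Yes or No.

No

Ancestors of f2b1: {624f, ac6b, e3f2, f2b1}.
4efe is not in that set, so it is not an ancestor of f2b1.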